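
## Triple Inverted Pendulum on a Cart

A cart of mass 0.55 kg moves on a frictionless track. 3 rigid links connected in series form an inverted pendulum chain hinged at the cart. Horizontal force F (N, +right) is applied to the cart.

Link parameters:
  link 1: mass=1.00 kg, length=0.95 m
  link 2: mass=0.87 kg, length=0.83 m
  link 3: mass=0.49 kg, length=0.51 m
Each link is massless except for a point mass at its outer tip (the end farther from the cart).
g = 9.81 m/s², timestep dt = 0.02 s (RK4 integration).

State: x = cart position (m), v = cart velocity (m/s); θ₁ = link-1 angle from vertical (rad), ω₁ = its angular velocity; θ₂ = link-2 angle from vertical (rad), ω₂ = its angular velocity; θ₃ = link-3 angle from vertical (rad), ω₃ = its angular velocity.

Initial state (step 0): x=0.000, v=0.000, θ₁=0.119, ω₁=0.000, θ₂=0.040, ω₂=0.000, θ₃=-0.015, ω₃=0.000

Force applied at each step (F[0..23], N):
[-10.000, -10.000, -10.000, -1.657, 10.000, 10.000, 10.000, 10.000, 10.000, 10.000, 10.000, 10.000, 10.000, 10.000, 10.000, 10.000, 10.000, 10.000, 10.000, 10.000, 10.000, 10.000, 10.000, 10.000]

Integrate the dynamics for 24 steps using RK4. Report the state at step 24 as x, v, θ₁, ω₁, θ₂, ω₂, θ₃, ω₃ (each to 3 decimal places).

Answer: x=-0.052, v=1.450, θ₁=0.831, ω₁=1.604, θ₂=-0.622, ω₂=-3.475, θ₃=-0.088, ω₃=-0.360

Derivation:
apply F[0]=-10.000 → step 1: x=-0.004, v=-0.436, θ₁=0.124, ω₁=0.496, θ₂=0.040, ω₂=-0.027, θ₃=-0.015, ω₃=-0.023
apply F[1]=-10.000 → step 2: x=-0.017, v=-0.869, θ₁=0.139, ω₁=0.992, θ₂=0.039, ω₂=-0.055, θ₃=-0.016, ω₃=-0.044
apply F[2]=-10.000 → step 3: x=-0.039, v=-1.296, θ₁=0.164, ω₁=1.483, θ₂=0.038, ω₂=-0.082, θ₃=-0.017, ω₃=-0.061
apply F[3]=-1.657 → step 4: x=-0.066, v=-1.444, θ₁=0.195, ω₁=1.696, θ₂=0.035, ω₂=-0.124, θ₃=-0.018, ω₃=-0.080
apply F[4]=+10.000 → step 5: x=-0.093, v=-1.240, θ₁=0.228, ω₁=1.573, θ₂=0.032, ω₂=-0.207, θ₃=-0.020, ω₃=-0.108
apply F[5]=+10.000 → step 6: x=-0.116, v=-1.060, θ₁=0.259, ω₁=1.491, θ₂=0.027, ω₂=-0.308, θ₃=-0.023, ω₃=-0.135
apply F[6]=+10.000 → step 7: x=-0.136, v=-0.899, θ₁=0.288, ω₁=1.444, θ₂=0.020, ω₂=-0.426, θ₃=-0.026, ω₃=-0.160
apply F[7]=+10.000 → step 8: x=-0.152, v=-0.754, θ₁=0.317, ω₁=1.424, θ₂=0.010, ω₂=-0.558, θ₃=-0.029, ω₃=-0.181
apply F[8]=+10.000 → step 9: x=-0.166, v=-0.618, θ₁=0.345, ω₁=1.427, θ₂=-0.003, ω₂=-0.704, θ₃=-0.033, ω₃=-0.197
apply F[9]=+10.000 → step 10: x=-0.177, v=-0.490, θ₁=0.374, ω₁=1.447, θ₂=-0.018, ω₂=-0.862, θ₃=-0.037, ω₃=-0.208
apply F[10]=+10.000 → step 11: x=-0.186, v=-0.366, θ₁=0.403, ω₁=1.478, θ₂=-0.037, ω₂=-1.031, θ₃=-0.041, ω₃=-0.213
apply F[11]=+10.000 → step 12: x=-0.192, v=-0.243, θ₁=0.433, ω₁=1.517, θ₂=-0.060, ω₂=-1.207, θ₃=-0.045, ω₃=-0.211
apply F[12]=+10.000 → step 13: x=-0.195, v=-0.118, θ₁=0.464, ω₁=1.559, θ₂=-0.086, ω₂=-1.391, θ₃=-0.050, ω₃=-0.204
apply F[13]=+10.000 → step 14: x=-0.196, v=0.009, θ₁=0.495, ω₁=1.601, θ₂=-0.115, ω₂=-1.579, θ₃=-0.054, ω₃=-0.191
apply F[14]=+10.000 → step 15: x=-0.195, v=0.142, θ₁=0.528, ω₁=1.639, θ₂=-0.149, ω₂=-1.770, θ₃=-0.057, ω₃=-0.175
apply F[15]=+10.000 → step 16: x=-0.191, v=0.278, θ₁=0.561, ω₁=1.672, θ₂=-0.186, ω₂=-1.963, θ₃=-0.061, ω₃=-0.158
apply F[16]=+10.000 → step 17: x=-0.184, v=0.420, θ₁=0.594, ω₁=1.697, θ₂=-0.227, ω₂=-2.157, θ₃=-0.064, ω₃=-0.142
apply F[17]=+10.000 → step 18: x=-0.174, v=0.566, θ₁=0.629, ω₁=1.713, θ₂=-0.272, ω₂=-2.350, θ₃=-0.066, ω₃=-0.130
apply F[18]=+10.000 → step 19: x=-0.161, v=0.716, θ₁=0.663, ω₁=1.719, θ₂=-0.321, ω₂=-2.542, θ₃=-0.069, ω₃=-0.125
apply F[19]=+10.000 → step 20: x=-0.145, v=0.867, θ₁=0.697, ω₁=1.715, θ₂=-0.374, ω₂=-2.732, θ₃=-0.071, ω₃=-0.132
apply F[20]=+10.000 → step 21: x=-0.126, v=1.018, θ₁=0.731, ω₁=1.702, θ₂=-0.430, ω₂=-2.920, θ₃=-0.074, ω₃=-0.155
apply F[21]=+10.000 → step 22: x=-0.105, v=1.167, θ₁=0.765, ω₁=1.678, θ₂=-0.491, ω₂=-3.107, θ₃=-0.078, ω₃=-0.197
apply F[22]=+10.000 → step 23: x=-0.080, v=1.312, θ₁=0.798, ω₁=1.645, θ₂=-0.555, ω₂=-3.292, θ₃=-0.082, ω₃=-0.264
apply F[23]=+10.000 → step 24: x=-0.052, v=1.450, θ₁=0.831, ω₁=1.604, θ₂=-0.622, ω₂=-3.475, θ₃=-0.088, ω₃=-0.360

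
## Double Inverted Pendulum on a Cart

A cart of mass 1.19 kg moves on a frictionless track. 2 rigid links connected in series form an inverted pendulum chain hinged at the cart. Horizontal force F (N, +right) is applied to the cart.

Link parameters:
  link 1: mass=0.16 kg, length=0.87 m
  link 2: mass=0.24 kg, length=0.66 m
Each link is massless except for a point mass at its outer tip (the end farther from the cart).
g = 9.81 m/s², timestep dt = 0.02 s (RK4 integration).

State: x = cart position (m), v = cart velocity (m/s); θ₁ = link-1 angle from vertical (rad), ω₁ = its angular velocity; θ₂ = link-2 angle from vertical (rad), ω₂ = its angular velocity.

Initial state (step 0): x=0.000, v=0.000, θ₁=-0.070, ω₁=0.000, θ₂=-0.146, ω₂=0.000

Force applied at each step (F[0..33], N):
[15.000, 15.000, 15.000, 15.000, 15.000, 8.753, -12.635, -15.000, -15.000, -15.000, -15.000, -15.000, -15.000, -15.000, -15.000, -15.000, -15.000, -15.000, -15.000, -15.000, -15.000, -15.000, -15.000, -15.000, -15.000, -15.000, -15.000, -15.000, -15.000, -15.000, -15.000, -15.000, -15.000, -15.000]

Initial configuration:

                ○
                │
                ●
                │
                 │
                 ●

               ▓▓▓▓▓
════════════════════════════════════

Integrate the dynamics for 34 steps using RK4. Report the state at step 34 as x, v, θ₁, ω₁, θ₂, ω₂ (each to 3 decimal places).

apply F[0]=+15.000 → step 1: x=0.003, v=0.256, θ₁=-0.073, ω₁=-0.287, θ₂=-0.147, ω₂=-0.050
apply F[1]=+15.000 → step 2: x=0.010, v=0.513, θ₁=-0.082, ω₁=-0.578, θ₂=-0.148, ω₂=-0.096
apply F[2]=+15.000 → step 3: x=0.023, v=0.770, θ₁=-0.096, ω₁=-0.875, θ₂=-0.150, ω₂=-0.133
apply F[3]=+15.000 → step 4: x=0.041, v=1.027, θ₁=-0.117, ω₁=-1.181, θ₂=-0.153, ω₂=-0.159
apply F[4]=+15.000 → step 5: x=0.064, v=1.285, θ₁=-0.143, ω₁=-1.498, θ₂=-0.157, ω₂=-0.172
apply F[5]=+8.753 → step 6: x=0.091, v=1.438, θ₁=-0.175, ω₁=-1.708, θ₂=-0.160, ω₂=-0.172
apply F[6]=-12.635 → step 7: x=0.118, v=1.238, θ₁=-0.208, ω₁=-1.535, θ₂=-0.163, ω₂=-0.150
apply F[7]=-15.000 → step 8: x=0.141, v=1.001, θ₁=-0.236, ω₁=-1.339, θ₂=-0.166, ω₂=-0.105
apply F[8]=-15.000 → step 9: x=0.158, v=0.767, θ₁=-0.261, ω₁=-1.165, θ₂=-0.167, ω₂=-0.037
apply F[9]=-15.000 → step 10: x=0.171, v=0.536, θ₁=-0.283, ω₁=-1.011, θ₂=-0.167, ω₂=0.054
apply F[10]=-15.000 → step 11: x=0.180, v=0.306, θ₁=-0.302, ω₁=-0.874, θ₂=-0.165, ω₂=0.165
apply F[11]=-15.000 → step 12: x=0.184, v=0.078, θ₁=-0.318, ω₁=-0.752, θ₂=-0.160, ω₂=0.297
apply F[12]=-15.000 → step 13: x=0.183, v=-0.148, θ₁=-0.332, ω₁=-0.646, θ₂=-0.153, ω₂=0.448
apply F[13]=-15.000 → step 14: x=0.178, v=-0.374, θ₁=-0.344, ω₁=-0.552, θ₂=-0.142, ω₂=0.619
apply F[14]=-15.000 → step 15: x=0.168, v=-0.598, θ₁=-0.354, ω₁=-0.470, θ₂=-0.128, ω₂=0.810
apply F[15]=-15.000 → step 16: x=0.154, v=-0.823, θ₁=-0.363, ω₁=-0.398, θ₂=-0.110, ω₂=1.019
apply F[16]=-15.000 → step 17: x=0.135, v=-1.048, θ₁=-0.370, ω₁=-0.335, θ₂=-0.087, ω₂=1.247
apply F[17]=-15.000 → step 18: x=0.112, v=-1.273, θ₁=-0.376, ω₁=-0.278, θ₂=-0.060, ω₂=1.493
apply F[18]=-15.000 → step 19: x=0.084, v=-1.499, θ₁=-0.382, ω₁=-0.226, θ₂=-0.027, ω₂=1.756
apply F[19]=-15.000 → step 20: x=0.052, v=-1.726, θ₁=-0.386, ω₁=-0.173, θ₂=0.010, ω₂=2.032
apply F[20]=-15.000 → step 21: x=0.015, v=-1.954, θ₁=-0.388, ω₁=-0.117, θ₂=0.054, ω₂=2.320
apply F[21]=-15.000 → step 22: x=-0.026, v=-2.184, θ₁=-0.390, ω₁=-0.053, θ₂=0.103, ω₂=2.615
apply F[22]=-15.000 → step 23: x=-0.072, v=-2.416, θ₁=-0.390, ω₁=0.025, θ₂=0.159, ω₂=2.913
apply F[23]=-15.000 → step 24: x=-0.123, v=-2.650, θ₁=-0.389, ω₁=0.121, θ₂=0.220, ω₂=3.211
apply F[24]=-15.000 → step 25: x=-0.178, v=-2.885, θ₁=-0.385, ω₁=0.241, θ₂=0.287, ω₂=3.503
apply F[25]=-15.000 → step 26: x=-0.238, v=-3.123, θ₁=-0.379, ω₁=0.390, θ₂=0.360, ω₂=3.788
apply F[26]=-15.000 → step 27: x=-0.303, v=-3.362, θ₁=-0.370, ω₁=0.573, θ₂=0.438, ω₂=4.061
apply F[27]=-15.000 → step 28: x=-0.373, v=-3.603, θ₁=-0.356, ω₁=0.793, θ₂=0.522, ω₂=4.320
apply F[28]=-15.000 → step 29: x=-0.447, v=-3.846, θ₁=-0.338, ω₁=1.053, θ₂=0.611, ω₂=4.563
apply F[29]=-15.000 → step 30: x=-0.527, v=-4.091, θ₁=-0.314, ω₁=1.357, θ₂=0.705, ω₂=4.784
apply F[30]=-15.000 → step 31: x=-0.611, v=-4.337, θ₁=-0.283, ω₁=1.706, θ₂=0.802, ω₂=4.978
apply F[31]=-15.000 → step 32: x=-0.700, v=-4.585, θ₁=-0.245, ω₁=2.100, θ₂=0.903, ω₂=5.135
apply F[32]=-15.000 → step 33: x=-0.794, v=-4.835, θ₁=-0.199, ω₁=2.538, θ₂=1.007, ω₂=5.245
apply F[33]=-15.000 → step 34: x=-0.894, v=-5.086, θ₁=-0.143, ω₁=3.016, θ₂=1.113, ω₂=5.289

Answer: x=-0.894, v=-5.086, θ₁=-0.143, ω₁=3.016, θ₂=1.113, ω₂=5.289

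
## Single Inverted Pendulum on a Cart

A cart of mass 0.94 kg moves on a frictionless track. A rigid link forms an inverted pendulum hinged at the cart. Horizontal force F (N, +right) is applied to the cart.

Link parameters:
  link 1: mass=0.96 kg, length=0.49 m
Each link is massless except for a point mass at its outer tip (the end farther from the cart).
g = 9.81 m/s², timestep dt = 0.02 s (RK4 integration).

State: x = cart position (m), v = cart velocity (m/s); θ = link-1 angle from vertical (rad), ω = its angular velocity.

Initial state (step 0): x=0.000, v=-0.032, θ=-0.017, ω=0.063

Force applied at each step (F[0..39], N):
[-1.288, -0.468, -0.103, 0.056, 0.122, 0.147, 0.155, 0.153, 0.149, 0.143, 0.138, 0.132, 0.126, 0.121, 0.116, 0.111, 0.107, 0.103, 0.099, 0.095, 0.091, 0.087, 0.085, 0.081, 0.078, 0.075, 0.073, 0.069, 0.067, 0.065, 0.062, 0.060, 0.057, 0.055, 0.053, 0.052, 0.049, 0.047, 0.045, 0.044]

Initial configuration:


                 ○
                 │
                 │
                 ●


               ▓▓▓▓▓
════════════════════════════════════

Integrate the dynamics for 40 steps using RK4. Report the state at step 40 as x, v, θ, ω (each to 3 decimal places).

Answer: x=-0.018, v=0.000, θ=0.002, ω=-0.004

Derivation:
apply F[0]=-1.288 → step 1: x=-0.001, v=-0.056, θ=-0.015, ω=0.106
apply F[1]=-0.468 → step 2: x=-0.002, v=-0.063, θ=-0.013, ω=0.115
apply F[2]=-0.103 → step 3: x=-0.003, v=-0.063, θ=-0.011, ω=0.109
apply F[3]=+0.056 → step 4: x=-0.005, v=-0.060, θ=-0.009, ω=0.099
apply F[4]=+0.122 → step 5: x=-0.006, v=-0.056, θ=-0.007, ω=0.087
apply F[5]=+0.147 → step 6: x=-0.007, v=-0.051, θ=-0.005, ω=0.076
apply F[6]=+0.155 → step 7: x=-0.008, v=-0.047, θ=-0.004, ω=0.066
apply F[7]=+0.153 → step 8: x=-0.009, v=-0.043, θ=-0.003, ω=0.056
apply F[8]=+0.149 → step 9: x=-0.010, v=-0.040, θ=-0.002, ω=0.048
apply F[9]=+0.143 → step 10: x=-0.010, v=-0.036, θ=-0.001, ω=0.041
apply F[10]=+0.138 → step 11: x=-0.011, v=-0.033, θ=0.000, ω=0.035
apply F[11]=+0.132 → step 12: x=-0.012, v=-0.031, θ=0.001, ω=0.029
apply F[12]=+0.126 → step 13: x=-0.012, v=-0.028, θ=0.001, ω=0.024
apply F[13]=+0.121 → step 14: x=-0.013, v=-0.026, θ=0.002, ω=0.020
apply F[14]=+0.116 → step 15: x=-0.013, v=-0.024, θ=0.002, ω=0.017
apply F[15]=+0.111 → step 16: x=-0.014, v=-0.022, θ=0.002, ω=0.014
apply F[16]=+0.107 → step 17: x=-0.014, v=-0.020, θ=0.003, ω=0.011
apply F[17]=+0.103 → step 18: x=-0.014, v=-0.018, θ=0.003, ω=0.009
apply F[18]=+0.099 → step 19: x=-0.015, v=-0.017, θ=0.003, ω=0.007
apply F[19]=+0.095 → step 20: x=-0.015, v=-0.015, θ=0.003, ω=0.005
apply F[20]=+0.091 → step 21: x=-0.015, v=-0.014, θ=0.003, ω=0.004
apply F[21]=+0.087 → step 22: x=-0.016, v=-0.013, θ=0.003, ω=0.002
apply F[22]=+0.085 → step 23: x=-0.016, v=-0.012, θ=0.003, ω=0.001
apply F[23]=+0.081 → step 24: x=-0.016, v=-0.011, θ=0.003, ω=0.000
apply F[24]=+0.078 → step 25: x=-0.016, v=-0.010, θ=0.003, ω=-0.000
apply F[25]=+0.075 → step 26: x=-0.017, v=-0.009, θ=0.003, ω=-0.001
apply F[26]=+0.073 → step 27: x=-0.017, v=-0.008, θ=0.003, ω=-0.002
apply F[27]=+0.069 → step 28: x=-0.017, v=-0.007, θ=0.003, ω=-0.002
apply F[28]=+0.067 → step 29: x=-0.017, v=-0.006, θ=0.003, ω=-0.003
apply F[29]=+0.065 → step 30: x=-0.017, v=-0.005, θ=0.003, ω=-0.003
apply F[30]=+0.062 → step 31: x=-0.017, v=-0.005, θ=0.003, ω=-0.003
apply F[31]=+0.060 → step 32: x=-0.017, v=-0.004, θ=0.003, ω=-0.003
apply F[32]=+0.057 → step 33: x=-0.017, v=-0.003, θ=0.003, ω=-0.004
apply F[33]=+0.055 → step 34: x=-0.017, v=-0.003, θ=0.003, ω=-0.004
apply F[34]=+0.053 → step 35: x=-0.017, v=-0.002, θ=0.003, ω=-0.004
apply F[35]=+0.052 → step 36: x=-0.018, v=-0.002, θ=0.003, ω=-0.004
apply F[36]=+0.049 → step 37: x=-0.018, v=-0.001, θ=0.003, ω=-0.004
apply F[37]=+0.047 → step 38: x=-0.018, v=-0.000, θ=0.002, ω=-0.004
apply F[38]=+0.045 → step 39: x=-0.018, v=-0.000, θ=0.002, ω=-0.004
apply F[39]=+0.044 → step 40: x=-0.018, v=0.000, θ=0.002, ω=-0.004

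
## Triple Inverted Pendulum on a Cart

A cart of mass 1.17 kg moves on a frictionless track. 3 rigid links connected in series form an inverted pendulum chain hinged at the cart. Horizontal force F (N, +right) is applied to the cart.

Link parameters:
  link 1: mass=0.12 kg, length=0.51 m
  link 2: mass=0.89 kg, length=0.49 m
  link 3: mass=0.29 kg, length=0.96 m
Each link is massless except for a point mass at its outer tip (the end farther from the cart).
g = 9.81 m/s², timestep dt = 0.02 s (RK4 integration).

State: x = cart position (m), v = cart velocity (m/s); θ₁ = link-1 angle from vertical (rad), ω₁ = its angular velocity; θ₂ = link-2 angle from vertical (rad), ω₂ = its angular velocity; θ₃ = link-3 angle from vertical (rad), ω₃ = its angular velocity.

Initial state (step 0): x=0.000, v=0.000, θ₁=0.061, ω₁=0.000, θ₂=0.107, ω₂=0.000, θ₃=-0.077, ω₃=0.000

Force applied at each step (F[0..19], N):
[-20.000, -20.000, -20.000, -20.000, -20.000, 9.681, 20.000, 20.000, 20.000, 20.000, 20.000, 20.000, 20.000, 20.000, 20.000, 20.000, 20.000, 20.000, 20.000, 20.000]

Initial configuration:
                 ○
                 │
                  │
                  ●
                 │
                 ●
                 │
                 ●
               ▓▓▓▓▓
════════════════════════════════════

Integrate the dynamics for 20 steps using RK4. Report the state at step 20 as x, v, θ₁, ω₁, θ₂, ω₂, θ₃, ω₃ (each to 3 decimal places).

Answer: x=0.030, v=2.735, θ₁=1.169, ω₁=0.677, θ₂=-0.800, ω₂=-7.528, θ₃=-0.172, ω₃=-0.390

Derivation:
apply F[0]=-20.000 → step 1: x=-0.004, v=-0.354, θ₁=0.067, ω₁=0.572, θ₂=0.109, ω₂=0.186, θ₃=-0.077, ω₃=-0.042
apply F[1]=-20.000 → step 2: x=-0.014, v=-0.708, θ₁=0.084, ω₁=1.183, θ₂=0.114, ω₂=0.333, θ₃=-0.079, ω₃=-0.083
apply F[2]=-20.000 → step 3: x=-0.032, v=-1.065, θ₁=0.114, ω₁=1.864, θ₂=0.122, ω₂=0.409, θ₃=-0.081, ω₃=-0.119
apply F[3]=-20.000 → step 4: x=-0.057, v=-1.420, θ₁=0.159, ω₁=2.621, θ₂=0.130, ω₂=0.405, θ₃=-0.083, ω₃=-0.145
apply F[4]=-20.000 → step 5: x=-0.089, v=-1.768, θ₁=0.219, ω₁=3.391, θ₂=0.138, ω₂=0.378, θ₃=-0.086, ω₃=-0.155
apply F[5]=+9.681 → step 6: x=-0.123, v=-1.629, θ₁=0.287, ω₁=3.421, θ₂=0.143, ω₂=0.161, θ₃=-0.090, ω₃=-0.184
apply F[6]=+20.000 → step 7: x=-0.152, v=-1.330, θ₁=0.355, ω₁=3.396, θ₂=0.142, ω₂=-0.299, θ₃=-0.094, ω₃=-0.222
apply F[7]=+20.000 → step 8: x=-0.176, v=-1.032, θ₁=0.424, ω₁=3.486, θ₂=0.131, ω₂=-0.860, θ₃=-0.099, ω₃=-0.255
apply F[8]=+20.000 → step 9: x=-0.193, v=-0.730, θ₁=0.495, ω₁=3.605, θ₂=0.108, ω₂=-1.443, θ₃=-0.104, ω₃=-0.278
apply F[9]=+20.000 → step 10: x=-0.205, v=-0.422, θ₁=0.568, ω₁=3.693, θ₂=0.073, ω₂=-1.992, θ₃=-0.110, ω₃=-0.292
apply F[10]=+20.000 → step 11: x=-0.210, v=-0.107, θ₁=0.642, ω₁=3.730, θ₂=0.028, ω₂=-2.491, θ₃=-0.116, ω₃=-0.299
apply F[11]=+20.000 → step 12: x=-0.209, v=0.212, θ₁=0.717, ω₁=3.713, θ₂=-0.026, ω₂=-2.945, θ₃=-0.122, ω₃=-0.302
apply F[12]=+20.000 → step 13: x=-0.202, v=0.533, θ₁=0.790, ω₁=3.645, θ₂=-0.089, ω₂=-3.370, θ₃=-0.128, ω₃=-0.303
apply F[13]=+20.000 → step 14: x=-0.188, v=0.857, θ₁=0.862, ω₁=3.526, θ₂=-0.161, ω₂=-3.784, θ₃=-0.134, ω₃=-0.303
apply F[14]=+20.000 → step 15: x=-0.168, v=1.180, θ₁=0.931, ω₁=3.351, θ₂=-0.241, ω₂=-4.208, θ₃=-0.140, ω₃=-0.304
apply F[15]=+20.000 → step 16: x=-0.141, v=1.502, θ₁=0.996, ω₁=3.107, θ₂=-0.329, ω₂=-4.663, θ₃=-0.146, ω₃=-0.306
apply F[16]=+20.000 → step 17: x=-0.107, v=1.821, θ₁=1.055, ω₁=2.770, θ₂=-0.428, ω₂=-5.178, θ₃=-0.152, ω₃=-0.311
apply F[17]=+20.000 → step 18: x=-0.068, v=2.135, θ₁=1.106, ω₁=2.300, θ₂=-0.537, ω₂=-5.789, θ₃=-0.158, ω₃=-0.323
apply F[18]=+20.000 → step 19: x=-0.022, v=2.442, θ₁=1.145, ω₁=1.636, θ₂=-0.660, ω₂=-6.547, θ₃=-0.165, ω₃=-0.347
apply F[19]=+20.000 → step 20: x=0.030, v=2.735, θ₁=1.169, ω₁=0.677, θ₂=-0.800, ω₂=-7.528, θ₃=-0.172, ω₃=-0.390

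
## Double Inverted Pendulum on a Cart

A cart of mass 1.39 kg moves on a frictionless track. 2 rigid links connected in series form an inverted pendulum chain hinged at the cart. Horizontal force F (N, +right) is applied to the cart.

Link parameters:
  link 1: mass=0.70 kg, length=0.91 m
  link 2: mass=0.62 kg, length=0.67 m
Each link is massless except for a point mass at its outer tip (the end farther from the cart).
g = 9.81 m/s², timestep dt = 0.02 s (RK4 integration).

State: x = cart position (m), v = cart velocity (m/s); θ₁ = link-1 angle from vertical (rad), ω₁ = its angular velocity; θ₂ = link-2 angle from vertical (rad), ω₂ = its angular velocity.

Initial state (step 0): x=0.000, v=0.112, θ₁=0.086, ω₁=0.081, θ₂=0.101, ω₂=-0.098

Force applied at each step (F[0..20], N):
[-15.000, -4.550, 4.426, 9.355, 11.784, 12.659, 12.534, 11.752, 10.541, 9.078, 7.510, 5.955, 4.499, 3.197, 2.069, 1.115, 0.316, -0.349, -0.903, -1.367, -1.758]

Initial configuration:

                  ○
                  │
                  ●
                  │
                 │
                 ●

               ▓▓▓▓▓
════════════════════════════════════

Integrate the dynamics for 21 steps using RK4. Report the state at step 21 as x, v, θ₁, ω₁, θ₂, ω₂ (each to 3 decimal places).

Answer: x=0.260, v=0.980, θ₁=-0.001, ω₁=-0.432, θ₂=0.012, ω₂=-0.285

Derivation:
apply F[0]=-15.000 → step 1: x=-0.000, v=-0.118, θ₁=0.090, ω₁=0.350, θ₂=0.099, ω₂=-0.092
apply F[1]=-4.550 → step 2: x=-0.003, v=-0.200, θ₁=0.098, ω₁=0.459, θ₂=0.097, ω₂=-0.090
apply F[2]=+4.426 → step 3: x=-0.007, v=-0.156, θ₁=0.107, ω₁=0.434, θ₂=0.095, ω₂=-0.093
apply F[3]=+9.355 → step 4: x=-0.009, v=-0.043, θ₁=0.115, ω₁=0.338, θ₂=0.094, ω₂=-0.103
apply F[4]=+11.784 → step 5: x=-0.008, v=0.103, θ₁=0.120, ω₁=0.209, θ₂=0.091, ω₂=-0.118
apply F[5]=+12.659 → step 6: x=-0.005, v=0.261, θ₁=0.123, ω₁=0.070, θ₂=0.089, ω₂=-0.137
apply F[6]=+12.534 → step 7: x=0.002, v=0.416, θ₁=0.123, ω₁=-0.065, θ₂=0.086, ω₂=-0.159
apply F[7]=+11.752 → step 8: x=0.012, v=0.561, θ₁=0.121, ω₁=-0.189, θ₂=0.082, ω₂=-0.182
apply F[8]=+10.541 → step 9: x=0.025, v=0.689, θ₁=0.116, ω₁=-0.296, θ₂=0.079, ω₂=-0.204
apply F[9]=+9.078 → step 10: x=0.039, v=0.798, θ₁=0.109, ω₁=-0.383, θ₂=0.074, ω₂=-0.225
apply F[10]=+7.510 → step 11: x=0.056, v=0.886, θ₁=0.101, ω₁=-0.450, θ₂=0.070, ω₂=-0.244
apply F[11]=+5.955 → step 12: x=0.075, v=0.954, θ₁=0.091, ω₁=-0.498, θ₂=0.064, ω₂=-0.260
apply F[12]=+4.499 → step 13: x=0.094, v=1.002, θ₁=0.081, ω₁=-0.528, θ₂=0.059, ω₂=-0.273
apply F[13]=+3.197 → step 14: x=0.115, v=1.035, θ₁=0.070, ω₁=-0.544, θ₂=0.054, ω₂=-0.284
apply F[14]=+2.069 → step 15: x=0.135, v=1.053, θ₁=0.059, ω₁=-0.547, θ₂=0.048, ω₂=-0.291
apply F[15]=+1.115 → step 16: x=0.157, v=1.059, θ₁=0.049, ω₁=-0.540, θ₂=0.042, ω₂=-0.296
apply F[16]=+0.316 → step 17: x=0.178, v=1.056, θ₁=0.038, ω₁=-0.527, θ₂=0.036, ω₂=-0.299
apply F[17]=-0.349 → step 18: x=0.199, v=1.045, θ₁=0.028, ω₁=-0.508, θ₂=0.030, ω₂=-0.298
apply F[18]=-0.903 → step 19: x=0.219, v=1.028, θ₁=0.018, ω₁=-0.485, θ₂=0.024, ω₂=-0.296
apply F[19]=-1.367 → step 20: x=0.240, v=1.006, θ₁=0.008, ω₁=-0.459, θ₂=0.018, ω₂=-0.292
apply F[20]=-1.758 → step 21: x=0.260, v=0.980, θ₁=-0.001, ω₁=-0.432, θ₂=0.012, ω₂=-0.285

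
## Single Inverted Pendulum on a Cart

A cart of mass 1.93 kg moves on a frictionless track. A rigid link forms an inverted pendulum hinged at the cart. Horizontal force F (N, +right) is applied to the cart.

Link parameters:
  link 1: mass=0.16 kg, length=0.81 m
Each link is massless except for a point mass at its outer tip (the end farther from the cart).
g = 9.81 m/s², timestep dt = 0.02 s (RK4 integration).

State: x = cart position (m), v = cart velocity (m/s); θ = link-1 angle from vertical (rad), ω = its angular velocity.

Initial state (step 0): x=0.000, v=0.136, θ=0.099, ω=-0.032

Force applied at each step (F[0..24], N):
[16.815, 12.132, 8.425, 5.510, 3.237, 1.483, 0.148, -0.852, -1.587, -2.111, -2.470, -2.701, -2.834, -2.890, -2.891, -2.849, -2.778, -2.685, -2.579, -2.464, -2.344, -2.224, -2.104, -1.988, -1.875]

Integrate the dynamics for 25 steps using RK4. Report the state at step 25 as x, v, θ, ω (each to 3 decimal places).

apply F[0]=+16.815 → step 1: x=0.004, v=0.309, θ=0.096, ω=-0.220
apply F[1]=+12.132 → step 2: x=0.012, v=0.433, θ=0.091, ω=-0.350
apply F[2]=+8.425 → step 3: x=0.021, v=0.519, θ=0.083, ω=-0.435
apply F[3]=+5.510 → step 4: x=0.032, v=0.574, θ=0.074, ω=-0.484
apply F[4]=+3.237 → step 5: x=0.044, v=0.607, θ=0.064, ω=-0.508
apply F[5]=+1.483 → step 6: x=0.056, v=0.621, θ=0.054, ω=-0.511
apply F[6]=+0.148 → step 7: x=0.069, v=0.622, θ=0.044, ω=-0.500
apply F[7]=-0.852 → step 8: x=0.081, v=0.613, θ=0.034, ω=-0.479
apply F[8]=-1.587 → step 9: x=0.093, v=0.596, θ=0.024, ω=-0.452
apply F[9]=-2.111 → step 10: x=0.105, v=0.573, θ=0.016, ω=-0.419
apply F[10]=-2.470 → step 11: x=0.116, v=0.548, θ=0.008, ω=-0.385
apply F[11]=-2.701 → step 12: x=0.127, v=0.520, θ=0.000, ω=-0.349
apply F[12]=-2.834 → step 13: x=0.137, v=0.490, θ=-0.006, ω=-0.314
apply F[13]=-2.890 → step 14: x=0.146, v=0.460, θ=-0.012, ω=-0.279
apply F[14]=-2.891 → step 15: x=0.155, v=0.431, θ=-0.017, ω=-0.246
apply F[15]=-2.849 → step 16: x=0.164, v=0.402, θ=-0.022, ω=-0.215
apply F[16]=-2.778 → step 17: x=0.171, v=0.373, θ=-0.026, ω=-0.186
apply F[17]=-2.685 → step 18: x=0.179, v=0.346, θ=-0.029, ω=-0.158
apply F[18]=-2.579 → step 19: x=0.185, v=0.320, θ=-0.032, ω=-0.134
apply F[19]=-2.464 → step 20: x=0.191, v=0.295, θ=-0.035, ω=-0.111
apply F[20]=-2.344 → step 21: x=0.197, v=0.271, θ=-0.037, ω=-0.090
apply F[21]=-2.224 → step 22: x=0.202, v=0.248, θ=-0.038, ω=-0.072
apply F[22]=-2.104 → step 23: x=0.207, v=0.227, θ=-0.040, ω=-0.055
apply F[23]=-1.988 → step 24: x=0.211, v=0.207, θ=-0.041, ω=-0.040
apply F[24]=-1.875 → step 25: x=0.215, v=0.189, θ=-0.041, ω=-0.027

Answer: x=0.215, v=0.189, θ=-0.041, ω=-0.027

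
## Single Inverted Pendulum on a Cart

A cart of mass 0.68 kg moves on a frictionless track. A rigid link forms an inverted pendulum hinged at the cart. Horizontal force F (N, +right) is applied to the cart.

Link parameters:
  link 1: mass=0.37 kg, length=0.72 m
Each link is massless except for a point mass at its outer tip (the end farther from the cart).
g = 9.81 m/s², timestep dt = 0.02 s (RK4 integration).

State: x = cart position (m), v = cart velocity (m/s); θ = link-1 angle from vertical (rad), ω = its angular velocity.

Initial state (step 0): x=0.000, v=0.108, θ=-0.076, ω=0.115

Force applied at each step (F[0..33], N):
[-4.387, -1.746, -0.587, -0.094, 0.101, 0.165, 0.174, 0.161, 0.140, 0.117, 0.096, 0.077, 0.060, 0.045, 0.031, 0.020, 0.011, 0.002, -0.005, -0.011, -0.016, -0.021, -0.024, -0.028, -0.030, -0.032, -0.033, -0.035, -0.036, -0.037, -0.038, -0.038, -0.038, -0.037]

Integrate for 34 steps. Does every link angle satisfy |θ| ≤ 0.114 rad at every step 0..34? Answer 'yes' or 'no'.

apply F[0]=-4.387 → step 1: x=0.001, v=-0.013, θ=-0.072, ω=0.262
apply F[1]=-1.746 → step 2: x=0.000, v=-0.057, θ=-0.067, ω=0.304
apply F[2]=-0.587 → step 3: x=-0.001, v=-0.067, θ=-0.061, ω=0.301
apply F[3]=-0.094 → step 4: x=-0.002, v=-0.064, θ=-0.055, ω=0.281
apply F[4]=+0.101 → step 5: x=-0.003, v=-0.055, θ=-0.049, ω=0.255
apply F[5]=+0.165 → step 6: x=-0.004, v=-0.046, θ=-0.045, ω=0.229
apply F[6]=+0.174 → step 7: x=-0.005, v=-0.036, θ=-0.040, ω=0.204
apply F[7]=+0.161 → step 8: x=-0.006, v=-0.027, θ=-0.036, ω=0.181
apply F[8]=+0.140 → step 9: x=-0.006, v=-0.019, θ=-0.033, ω=0.161
apply F[9]=+0.117 → step 10: x=-0.007, v=-0.013, θ=-0.030, ω=0.143
apply F[10]=+0.096 → step 11: x=-0.007, v=-0.007, θ=-0.027, ω=0.127
apply F[11]=+0.077 → step 12: x=-0.007, v=-0.002, θ=-0.025, ω=0.113
apply F[12]=+0.060 → step 13: x=-0.007, v=0.003, θ=-0.023, ω=0.101
apply F[13]=+0.045 → step 14: x=-0.007, v=0.006, θ=-0.021, ω=0.090
apply F[14]=+0.031 → step 15: x=-0.007, v=0.009, θ=-0.019, ω=0.080
apply F[15]=+0.020 → step 16: x=-0.007, v=0.012, θ=-0.018, ω=0.071
apply F[16]=+0.011 → step 17: x=-0.006, v=0.014, θ=-0.016, ω=0.064
apply F[17]=+0.002 → step 18: x=-0.006, v=0.016, θ=-0.015, ω=0.057
apply F[18]=-0.005 → step 19: x=-0.006, v=0.017, θ=-0.014, ω=0.051
apply F[19]=-0.011 → step 20: x=-0.005, v=0.018, θ=-0.013, ω=0.046
apply F[20]=-0.016 → step 21: x=-0.005, v=0.019, θ=-0.012, ω=0.041
apply F[21]=-0.021 → step 22: x=-0.005, v=0.020, θ=-0.011, ω=0.037
apply F[22]=-0.024 → step 23: x=-0.004, v=0.020, θ=-0.011, ω=0.034
apply F[23]=-0.028 → step 24: x=-0.004, v=0.020, θ=-0.010, ω=0.031
apply F[24]=-0.030 → step 25: x=-0.003, v=0.021, θ=-0.009, ω=0.028
apply F[25]=-0.032 → step 26: x=-0.003, v=0.021, θ=-0.009, ω=0.025
apply F[26]=-0.033 → step 27: x=-0.003, v=0.021, θ=-0.008, ω=0.023
apply F[27]=-0.035 → step 28: x=-0.002, v=0.020, θ=-0.008, ω=0.021
apply F[28]=-0.036 → step 29: x=-0.002, v=0.020, θ=-0.007, ω=0.019
apply F[29]=-0.037 → step 30: x=-0.001, v=0.020, θ=-0.007, ω=0.018
apply F[30]=-0.038 → step 31: x=-0.001, v=0.019, θ=-0.007, ω=0.016
apply F[31]=-0.038 → step 32: x=-0.001, v=0.019, θ=-0.006, ω=0.015
apply F[32]=-0.038 → step 33: x=-0.000, v=0.019, θ=-0.006, ω=0.014
apply F[33]=-0.037 → step 34: x=0.000, v=0.018, θ=-0.006, ω=0.013
Max |angle| over trajectory = 0.076 rad; bound = 0.114 → within bound.

Answer: yes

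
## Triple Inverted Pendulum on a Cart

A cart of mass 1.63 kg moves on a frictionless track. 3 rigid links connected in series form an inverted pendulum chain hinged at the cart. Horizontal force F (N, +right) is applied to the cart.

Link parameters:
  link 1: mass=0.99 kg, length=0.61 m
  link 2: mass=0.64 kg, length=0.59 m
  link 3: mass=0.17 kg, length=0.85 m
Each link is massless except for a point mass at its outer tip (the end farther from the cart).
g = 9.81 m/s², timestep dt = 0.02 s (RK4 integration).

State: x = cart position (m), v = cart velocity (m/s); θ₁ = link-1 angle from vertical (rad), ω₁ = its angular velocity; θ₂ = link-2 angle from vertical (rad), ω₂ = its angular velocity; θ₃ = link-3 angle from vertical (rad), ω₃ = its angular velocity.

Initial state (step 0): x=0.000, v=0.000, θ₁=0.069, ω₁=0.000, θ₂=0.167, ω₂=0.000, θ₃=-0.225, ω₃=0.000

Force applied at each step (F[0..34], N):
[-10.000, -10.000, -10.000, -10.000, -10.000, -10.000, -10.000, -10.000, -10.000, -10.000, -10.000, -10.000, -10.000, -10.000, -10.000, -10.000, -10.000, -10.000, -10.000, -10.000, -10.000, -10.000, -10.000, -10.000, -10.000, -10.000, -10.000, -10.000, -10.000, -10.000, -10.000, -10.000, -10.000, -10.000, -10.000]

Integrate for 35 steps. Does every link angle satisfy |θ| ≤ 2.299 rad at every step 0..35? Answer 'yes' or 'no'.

apply F[0]=-10.000 → step 1: x=-0.001, v=-0.137, θ₁=0.071, ω₁=0.223, θ₂=0.168, ω₂=0.083, θ₃=-0.226, ω₃=-0.101
apply F[1]=-10.000 → step 2: x=-0.005, v=-0.274, θ₁=0.078, ω₁=0.449, θ₂=0.170, ω₂=0.163, θ₃=-0.229, ω₃=-0.201
apply F[2]=-10.000 → step 3: x=-0.012, v=-0.413, θ₁=0.089, ω₁=0.682, θ₂=0.174, ω₂=0.239, θ₃=-0.234, ω₃=-0.301
apply F[3]=-10.000 → step 4: x=-0.022, v=-0.554, θ₁=0.105, ω₁=0.925, θ₂=0.180, ω₂=0.307, θ₃=-0.241, ω₃=-0.399
apply F[4]=-10.000 → step 5: x=-0.034, v=-0.697, θ₁=0.126, ω₁=1.181, θ₂=0.187, ω₂=0.366, θ₃=-0.250, ω₃=-0.495
apply F[5]=-10.000 → step 6: x=-0.050, v=-0.842, θ₁=0.153, ω₁=1.452, θ₂=0.194, ω₂=0.414, θ₃=-0.261, ω₃=-0.586
apply F[6]=-10.000 → step 7: x=-0.068, v=-0.989, θ₁=0.185, ω₁=1.738, θ₂=0.203, ω₂=0.449, θ₃=-0.273, ω₃=-0.671
apply F[7]=-10.000 → step 8: x=-0.089, v=-1.137, θ₁=0.222, ω₁=2.040, θ₂=0.212, ω₂=0.469, θ₃=-0.288, ω₃=-0.747
apply F[8]=-10.000 → step 9: x=-0.114, v=-1.284, θ₁=0.266, ω₁=2.355, θ₂=0.222, ω₂=0.477, θ₃=-0.303, ω₃=-0.810
apply F[9]=-10.000 → step 10: x=-0.141, v=-1.427, θ₁=0.317, ω₁=2.677, θ₂=0.231, ω₂=0.474, θ₃=-0.320, ω₃=-0.856
apply F[10]=-10.000 → step 11: x=-0.171, v=-1.564, θ₁=0.373, ω₁=3.000, θ₂=0.241, ω₂=0.466, θ₃=-0.337, ω₃=-0.881
apply F[11]=-10.000 → step 12: x=-0.203, v=-1.689, θ₁=0.436, ω₁=3.317, θ₂=0.250, ω₂=0.461, θ₃=-0.355, ω₃=-0.884
apply F[12]=-10.000 → step 13: x=-0.238, v=-1.800, θ₁=0.506, ω₁=3.618, θ₂=0.259, ω₂=0.469, θ₃=-0.373, ω₃=-0.864
apply F[13]=-10.000 → step 14: x=-0.275, v=-1.894, θ₁=0.581, ω₁=3.898, θ₂=0.269, ω₂=0.499, θ₃=-0.389, ω₃=-0.821
apply F[14]=-10.000 → step 15: x=-0.314, v=-1.969, θ₁=0.662, ω₁=4.154, θ₂=0.279, ω₂=0.559, θ₃=-0.405, ω₃=-0.757
apply F[15]=-10.000 → step 16: x=-0.354, v=-2.025, θ₁=0.747, ω₁=4.385, θ₂=0.291, ω₂=0.657, θ₃=-0.420, ω₃=-0.677
apply F[16]=-10.000 → step 17: x=-0.395, v=-2.060, θ₁=0.837, ω₁=4.594, θ₂=0.306, ω₂=0.797, θ₃=-0.432, ω₃=-0.582
apply F[17]=-10.000 → step 18: x=-0.436, v=-2.076, θ₁=0.931, ω₁=4.784, θ₂=0.324, ω₂=0.980, θ₃=-0.443, ω₃=-0.477
apply F[18]=-10.000 → step 19: x=-0.478, v=-2.073, θ₁=1.028, ω₁=4.960, θ₂=0.345, ω₂=1.209, θ₃=-0.451, ω₃=-0.362
apply F[19]=-10.000 → step 20: x=-0.519, v=-2.051, θ₁=1.129, ω₁=5.126, θ₂=0.372, ω₂=1.484, θ₃=-0.457, ω₃=-0.238
apply F[20]=-10.000 → step 21: x=-0.560, v=-2.012, θ₁=1.233, ω₁=5.285, θ₂=0.405, ω₂=1.805, θ₃=-0.461, ω₃=-0.106
apply F[21]=-10.000 → step 22: x=-0.599, v=-1.955, θ₁=1.340, ω₁=5.441, θ₂=0.445, ω₂=2.174, θ₃=-0.461, ω₃=0.038
apply F[22]=-10.000 → step 23: x=-0.638, v=-1.881, θ₁=1.451, ω₁=5.594, θ₂=0.492, ω₂=2.592, θ₃=-0.459, ω₃=0.197
apply F[23]=-10.000 → step 24: x=-0.674, v=-1.790, θ₁=1.564, ω₁=5.744, θ₂=0.549, ω₂=3.061, θ₃=-0.453, ω₃=0.375
apply F[24]=-10.000 → step 25: x=-0.709, v=-1.682, θ₁=1.680, ω₁=5.888, θ₂=0.615, ω₂=3.585, θ₃=-0.444, ω₃=0.580
apply F[25]=-10.000 → step 26: x=-0.742, v=-1.557, θ₁=1.800, ω₁=6.023, θ₂=0.693, ω₂=4.169, θ₃=-0.430, ω₃=0.821
apply F[26]=-10.000 → step 27: x=-0.771, v=-1.418, θ₁=1.921, ω₁=6.139, θ₂=0.782, ω₂=4.816, θ₃=-0.411, ω₃=1.111
apply F[27]=-10.000 → step 28: x=-0.798, v=-1.268, θ₁=2.045, ω₁=6.224, θ₂=0.886, ω₂=5.531, θ₃=-0.385, ω₃=1.465
apply F[28]=-10.000 → step 29: x=-0.822, v=-1.110, θ₁=2.170, ω₁=6.257, θ₂=1.004, ω₂=6.320, θ₃=-0.352, ω₃=1.904
apply F[29]=-10.000 → step 30: x=-0.843, v=-0.949, θ₁=2.295, ω₁=6.212, θ₂=1.139, ω₂=7.183, θ₃=-0.308, ω₃=2.451
apply F[30]=-10.000 → step 31: x=-0.860, v=-0.795, θ₁=2.418, ω₁=6.056, θ₂=1.292, ω₂=8.119, θ₃=-0.253, ω₃=3.137
apply F[31]=-10.000 → step 32: x=-0.874, v=-0.653, θ₁=2.536, ω₁=5.750, θ₂=1.464, ω₂=9.117, θ₃=-0.182, ω₃=3.991
apply F[32]=-10.000 → step 33: x=-0.886, v=-0.530, θ₁=2.646, ω₁=5.268, θ₂=1.657, ω₂=10.164, θ₃=-0.092, ω₃=5.045
apply F[33]=-10.000 → step 34: x=-0.896, v=-0.428, θ₁=2.745, ω₁=4.601, θ₂=1.871, ω₂=11.241, θ₃=0.022, ω₃=6.333
apply F[34]=-10.000 → step 35: x=-0.903, v=-0.341, θ₁=2.829, ω₁=3.781, θ₂=2.106, ω₂=12.320, θ₃=0.164, ω₃=7.894
Max |angle| over trajectory = 2.829 rad; bound = 2.299 → exceeded.

Answer: no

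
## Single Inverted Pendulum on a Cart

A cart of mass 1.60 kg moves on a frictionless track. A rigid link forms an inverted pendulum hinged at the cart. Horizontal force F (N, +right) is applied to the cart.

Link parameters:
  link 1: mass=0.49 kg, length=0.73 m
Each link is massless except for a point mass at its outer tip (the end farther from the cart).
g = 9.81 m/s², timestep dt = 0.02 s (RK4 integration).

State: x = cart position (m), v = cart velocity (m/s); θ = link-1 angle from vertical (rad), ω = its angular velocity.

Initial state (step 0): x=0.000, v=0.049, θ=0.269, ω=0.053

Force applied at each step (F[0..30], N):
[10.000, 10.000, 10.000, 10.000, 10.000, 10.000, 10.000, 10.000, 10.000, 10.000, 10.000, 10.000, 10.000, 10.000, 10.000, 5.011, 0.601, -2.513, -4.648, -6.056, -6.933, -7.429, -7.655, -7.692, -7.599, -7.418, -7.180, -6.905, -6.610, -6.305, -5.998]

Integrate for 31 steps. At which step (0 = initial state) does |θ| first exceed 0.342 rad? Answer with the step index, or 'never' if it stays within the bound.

apply F[0]=+10.000 → step 1: x=0.002, v=0.156, θ=0.269, ω=-0.017
apply F[1]=+10.000 → step 2: x=0.006, v=0.264, θ=0.268, ω=-0.087
apply F[2]=+10.000 → step 3: x=0.013, v=0.371, θ=0.266, ω=-0.158
apply F[3]=+10.000 → step 4: x=0.021, v=0.479, θ=0.262, ω=-0.231
apply F[4]=+10.000 → step 5: x=0.032, v=0.587, θ=0.257, ω=-0.305
apply F[5]=+10.000 → step 6: x=0.045, v=0.695, θ=0.250, ω=-0.381
apply F[6]=+10.000 → step 7: x=0.060, v=0.804, θ=0.241, ω=-0.461
apply F[7]=+10.000 → step 8: x=0.077, v=0.914, θ=0.231, ω=-0.544
apply F[8]=+10.000 → step 9: x=0.096, v=1.024, θ=0.220, ω=-0.631
apply F[9]=+10.000 → step 10: x=0.118, v=1.136, θ=0.206, ω=-0.724
apply F[10]=+10.000 → step 11: x=0.142, v=1.249, θ=0.191, ω=-0.822
apply F[11]=+10.000 → step 12: x=0.168, v=1.362, θ=0.173, ω=-0.927
apply F[12]=+10.000 → step 13: x=0.196, v=1.477, θ=0.153, ω=-1.038
apply F[13]=+10.000 → step 14: x=0.227, v=1.594, θ=0.132, ω=-1.158
apply F[14]=+10.000 → step 15: x=0.260, v=1.712, θ=0.107, ω=-1.287
apply F[15]=+5.011 → step 16: x=0.295, v=1.770, θ=0.081, ω=-1.340
apply F[16]=+0.601 → step 17: x=0.330, v=1.774, θ=0.054, ω=-1.328
apply F[17]=-2.513 → step 18: x=0.365, v=1.740, θ=0.028, ω=-1.271
apply F[18]=-4.648 → step 19: x=0.399, v=1.681, θ=0.004, ω=-1.186
apply F[19]=-6.056 → step 20: x=0.432, v=1.606, θ=-0.019, ω=-1.085
apply F[20]=-6.933 → step 21: x=0.464, v=1.521, θ=-0.040, ω=-0.976
apply F[21]=-7.429 → step 22: x=0.493, v=1.431, θ=-0.058, ω=-0.866
apply F[22]=-7.655 → step 23: x=0.521, v=1.339, θ=-0.074, ω=-0.759
apply F[23]=-7.692 → step 24: x=0.547, v=1.248, θ=-0.088, ω=-0.656
apply F[24]=-7.599 → step 25: x=0.571, v=1.159, θ=-0.101, ω=-0.560
apply F[25]=-7.418 → step 26: x=0.593, v=1.072, θ=-0.111, ω=-0.471
apply F[26]=-7.180 → step 27: x=0.614, v=0.990, θ=-0.119, ω=-0.389
apply F[27]=-6.905 → step 28: x=0.633, v=0.911, θ=-0.127, ω=-0.315
apply F[28]=-6.610 → step 29: x=0.650, v=0.836, θ=-0.132, ω=-0.248
apply F[29]=-6.305 → step 30: x=0.666, v=0.766, θ=-0.137, ω=-0.189
apply F[30]=-5.998 → step 31: x=0.681, v=0.700, θ=-0.140, ω=-0.136
max |θ| = 0.269 ≤ 0.342 over all 32 states.

Answer: never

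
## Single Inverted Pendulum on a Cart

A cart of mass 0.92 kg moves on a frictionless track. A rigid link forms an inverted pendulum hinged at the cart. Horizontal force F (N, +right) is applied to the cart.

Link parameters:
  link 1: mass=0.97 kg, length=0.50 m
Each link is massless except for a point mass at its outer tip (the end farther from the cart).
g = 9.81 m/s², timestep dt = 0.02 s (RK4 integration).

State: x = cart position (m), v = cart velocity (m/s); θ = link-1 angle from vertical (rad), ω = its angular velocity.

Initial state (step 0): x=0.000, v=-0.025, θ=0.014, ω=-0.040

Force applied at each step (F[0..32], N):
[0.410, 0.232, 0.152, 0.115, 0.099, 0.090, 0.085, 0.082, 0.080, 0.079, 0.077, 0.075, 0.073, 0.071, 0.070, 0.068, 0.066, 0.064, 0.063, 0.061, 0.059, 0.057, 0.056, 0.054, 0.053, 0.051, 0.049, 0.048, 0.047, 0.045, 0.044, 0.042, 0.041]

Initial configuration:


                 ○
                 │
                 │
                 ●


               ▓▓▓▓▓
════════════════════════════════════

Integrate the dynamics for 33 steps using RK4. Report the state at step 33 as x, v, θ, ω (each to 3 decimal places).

Answer: x=-0.008, v=-0.005, θ=0.002, ω=-0.004

Derivation:
apply F[0]=+0.410 → step 1: x=-0.000, v=-0.019, θ=0.013, ω=-0.047
apply F[1]=+0.232 → step 2: x=-0.001, v=-0.016, θ=0.012, ω=-0.047
apply F[2]=+0.152 → step 3: x=-0.001, v=-0.016, θ=0.011, ω=-0.044
apply F[3]=+0.115 → step 4: x=-0.001, v=-0.015, θ=0.010, ω=-0.040
apply F[4]=+0.099 → step 5: x=-0.002, v=-0.015, θ=0.010, ω=-0.036
apply F[5]=+0.090 → step 6: x=-0.002, v=-0.015, θ=0.009, ω=-0.033
apply F[6]=+0.085 → step 7: x=-0.002, v=-0.015, θ=0.008, ω=-0.029
apply F[7]=+0.082 → step 8: x=-0.003, v=-0.015, θ=0.008, ω=-0.026
apply F[8]=+0.080 → step 9: x=-0.003, v=-0.015, θ=0.007, ω=-0.024
apply F[9]=+0.079 → step 10: x=-0.003, v=-0.015, θ=0.007, ω=-0.022
apply F[10]=+0.077 → step 11: x=-0.004, v=-0.014, θ=0.006, ω=-0.020
apply F[11]=+0.075 → step 12: x=-0.004, v=-0.014, θ=0.006, ω=-0.018
apply F[12]=+0.073 → step 13: x=-0.004, v=-0.014, θ=0.006, ω=-0.016
apply F[13]=+0.071 → step 14: x=-0.004, v=-0.013, θ=0.005, ω=-0.015
apply F[14]=+0.070 → step 15: x=-0.005, v=-0.013, θ=0.005, ω=-0.014
apply F[15]=+0.068 → step 16: x=-0.005, v=-0.012, θ=0.005, ω=-0.012
apply F[16]=+0.066 → step 17: x=-0.005, v=-0.012, θ=0.005, ω=-0.011
apply F[17]=+0.064 → step 18: x=-0.005, v=-0.012, θ=0.004, ω=-0.011
apply F[18]=+0.063 → step 19: x=-0.006, v=-0.011, θ=0.004, ω=-0.010
apply F[19]=+0.061 → step 20: x=-0.006, v=-0.011, θ=0.004, ω=-0.009
apply F[20]=+0.059 → step 21: x=-0.006, v=-0.010, θ=0.004, ω=-0.009
apply F[21]=+0.057 → step 22: x=-0.006, v=-0.010, θ=0.004, ω=-0.008
apply F[22]=+0.056 → step 23: x=-0.006, v=-0.009, θ=0.004, ω=-0.007
apply F[23]=+0.054 → step 24: x=-0.007, v=-0.009, θ=0.003, ω=-0.007
apply F[24]=+0.053 → step 25: x=-0.007, v=-0.008, θ=0.003, ω=-0.007
apply F[25]=+0.051 → step 26: x=-0.007, v=-0.008, θ=0.003, ω=-0.006
apply F[26]=+0.049 → step 27: x=-0.007, v=-0.007, θ=0.003, ω=-0.006
apply F[27]=+0.048 → step 28: x=-0.007, v=-0.007, θ=0.003, ω=-0.006
apply F[28]=+0.047 → step 29: x=-0.007, v=-0.007, θ=0.003, ω=-0.005
apply F[29]=+0.045 → step 30: x=-0.007, v=-0.006, θ=0.003, ω=-0.005
apply F[30]=+0.044 → step 31: x=-0.008, v=-0.006, θ=0.003, ω=-0.005
apply F[31]=+0.042 → step 32: x=-0.008, v=-0.005, θ=0.002, ω=-0.005
apply F[32]=+0.041 → step 33: x=-0.008, v=-0.005, θ=0.002, ω=-0.004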